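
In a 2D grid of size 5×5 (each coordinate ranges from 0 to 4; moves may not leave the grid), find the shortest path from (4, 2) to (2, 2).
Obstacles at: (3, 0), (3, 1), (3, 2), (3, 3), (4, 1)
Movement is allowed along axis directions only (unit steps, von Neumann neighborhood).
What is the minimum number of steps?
6
(one shortest path: (4, 2) → (4, 3) → (4, 4) → (3, 4) → (2, 4) → (2, 3) → (2, 2))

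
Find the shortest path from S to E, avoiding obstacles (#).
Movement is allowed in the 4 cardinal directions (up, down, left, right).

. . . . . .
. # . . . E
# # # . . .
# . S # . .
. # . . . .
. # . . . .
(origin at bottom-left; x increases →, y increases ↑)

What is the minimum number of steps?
7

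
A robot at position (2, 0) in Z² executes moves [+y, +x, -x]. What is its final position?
(2, 1)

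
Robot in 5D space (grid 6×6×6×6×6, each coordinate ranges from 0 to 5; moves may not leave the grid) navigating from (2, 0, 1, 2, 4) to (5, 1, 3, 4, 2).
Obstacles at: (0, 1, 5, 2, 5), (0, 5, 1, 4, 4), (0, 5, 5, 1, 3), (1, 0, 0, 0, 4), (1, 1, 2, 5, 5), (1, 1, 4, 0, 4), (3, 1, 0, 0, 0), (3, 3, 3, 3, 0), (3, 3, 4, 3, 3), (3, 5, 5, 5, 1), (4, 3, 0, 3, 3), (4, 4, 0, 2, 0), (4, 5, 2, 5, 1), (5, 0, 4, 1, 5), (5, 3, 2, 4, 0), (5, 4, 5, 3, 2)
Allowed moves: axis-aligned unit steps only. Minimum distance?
10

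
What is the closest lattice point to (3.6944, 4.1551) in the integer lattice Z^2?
(4, 4)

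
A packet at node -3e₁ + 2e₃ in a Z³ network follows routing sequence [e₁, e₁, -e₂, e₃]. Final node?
(-1, -1, 3)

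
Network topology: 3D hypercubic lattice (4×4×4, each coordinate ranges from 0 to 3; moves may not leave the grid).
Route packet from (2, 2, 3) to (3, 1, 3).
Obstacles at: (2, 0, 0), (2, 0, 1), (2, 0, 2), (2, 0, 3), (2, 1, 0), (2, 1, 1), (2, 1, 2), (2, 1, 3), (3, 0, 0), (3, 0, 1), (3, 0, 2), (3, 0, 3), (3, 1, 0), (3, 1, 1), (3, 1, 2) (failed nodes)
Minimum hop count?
2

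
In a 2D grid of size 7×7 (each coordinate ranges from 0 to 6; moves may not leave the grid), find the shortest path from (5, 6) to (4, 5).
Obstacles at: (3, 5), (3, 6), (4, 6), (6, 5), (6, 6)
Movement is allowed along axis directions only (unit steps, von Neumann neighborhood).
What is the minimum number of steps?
2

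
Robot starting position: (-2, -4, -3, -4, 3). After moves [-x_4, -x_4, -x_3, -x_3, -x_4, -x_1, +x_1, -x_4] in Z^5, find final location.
(-2, -4, -5, -8, 3)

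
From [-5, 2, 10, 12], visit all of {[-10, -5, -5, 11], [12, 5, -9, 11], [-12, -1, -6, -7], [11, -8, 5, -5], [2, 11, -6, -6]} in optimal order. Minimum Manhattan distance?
160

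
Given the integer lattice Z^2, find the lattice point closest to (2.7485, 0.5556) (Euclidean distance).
(3, 1)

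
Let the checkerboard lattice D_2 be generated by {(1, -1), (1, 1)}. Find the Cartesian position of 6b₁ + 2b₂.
(8, -4)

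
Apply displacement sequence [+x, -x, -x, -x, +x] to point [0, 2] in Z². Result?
(-1, 2)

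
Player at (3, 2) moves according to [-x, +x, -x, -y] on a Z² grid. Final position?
(2, 1)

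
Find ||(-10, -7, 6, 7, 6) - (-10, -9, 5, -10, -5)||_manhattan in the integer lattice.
31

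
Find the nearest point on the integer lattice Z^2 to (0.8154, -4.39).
(1, -4)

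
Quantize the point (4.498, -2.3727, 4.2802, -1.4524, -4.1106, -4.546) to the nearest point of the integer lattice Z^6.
(4, -2, 4, -1, -4, -5)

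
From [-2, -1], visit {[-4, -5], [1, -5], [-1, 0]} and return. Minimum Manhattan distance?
20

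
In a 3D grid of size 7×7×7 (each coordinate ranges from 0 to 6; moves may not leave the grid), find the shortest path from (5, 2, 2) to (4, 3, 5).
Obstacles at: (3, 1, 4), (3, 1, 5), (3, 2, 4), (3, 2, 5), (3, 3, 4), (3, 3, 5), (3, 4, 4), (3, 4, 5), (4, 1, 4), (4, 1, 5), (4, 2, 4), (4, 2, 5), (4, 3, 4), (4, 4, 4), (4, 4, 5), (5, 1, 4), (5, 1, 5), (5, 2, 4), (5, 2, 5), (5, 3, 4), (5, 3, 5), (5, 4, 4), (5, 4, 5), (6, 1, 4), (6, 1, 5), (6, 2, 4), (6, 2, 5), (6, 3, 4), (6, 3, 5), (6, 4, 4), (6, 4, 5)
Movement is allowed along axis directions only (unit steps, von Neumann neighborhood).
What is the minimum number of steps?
11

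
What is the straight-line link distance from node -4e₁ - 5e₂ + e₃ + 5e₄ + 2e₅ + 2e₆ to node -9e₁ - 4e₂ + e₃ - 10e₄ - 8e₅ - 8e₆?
21.2368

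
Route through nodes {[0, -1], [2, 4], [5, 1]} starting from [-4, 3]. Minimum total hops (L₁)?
20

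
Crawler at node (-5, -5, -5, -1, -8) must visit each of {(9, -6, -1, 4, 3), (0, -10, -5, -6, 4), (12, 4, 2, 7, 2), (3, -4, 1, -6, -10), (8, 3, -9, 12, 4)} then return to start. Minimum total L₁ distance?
168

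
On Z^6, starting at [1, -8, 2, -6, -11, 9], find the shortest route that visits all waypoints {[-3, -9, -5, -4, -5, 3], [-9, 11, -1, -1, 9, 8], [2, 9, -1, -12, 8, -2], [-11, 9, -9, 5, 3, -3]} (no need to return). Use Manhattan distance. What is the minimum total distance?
149
(one optimal route: (1, -8, 2, -6, -11, 9) → (-3, -9, -5, -4, -5, 3) → (2, 9, -1, -12, 8, -2) → (-9, 11, -1, -1, 9, 8) → (-11, 9, -9, 5, 3, -3))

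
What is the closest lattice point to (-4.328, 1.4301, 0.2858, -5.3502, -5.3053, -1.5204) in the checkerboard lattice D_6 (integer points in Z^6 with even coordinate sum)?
(-4, 1, 0, -5, -5, -1)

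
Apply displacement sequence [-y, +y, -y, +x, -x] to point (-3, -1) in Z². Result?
(-3, -2)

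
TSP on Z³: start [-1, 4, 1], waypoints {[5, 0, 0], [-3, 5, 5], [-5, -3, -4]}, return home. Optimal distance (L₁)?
54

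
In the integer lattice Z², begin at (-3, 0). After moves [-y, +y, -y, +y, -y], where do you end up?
(-3, -1)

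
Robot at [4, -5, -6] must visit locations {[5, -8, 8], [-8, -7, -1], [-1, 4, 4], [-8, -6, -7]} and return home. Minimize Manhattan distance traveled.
84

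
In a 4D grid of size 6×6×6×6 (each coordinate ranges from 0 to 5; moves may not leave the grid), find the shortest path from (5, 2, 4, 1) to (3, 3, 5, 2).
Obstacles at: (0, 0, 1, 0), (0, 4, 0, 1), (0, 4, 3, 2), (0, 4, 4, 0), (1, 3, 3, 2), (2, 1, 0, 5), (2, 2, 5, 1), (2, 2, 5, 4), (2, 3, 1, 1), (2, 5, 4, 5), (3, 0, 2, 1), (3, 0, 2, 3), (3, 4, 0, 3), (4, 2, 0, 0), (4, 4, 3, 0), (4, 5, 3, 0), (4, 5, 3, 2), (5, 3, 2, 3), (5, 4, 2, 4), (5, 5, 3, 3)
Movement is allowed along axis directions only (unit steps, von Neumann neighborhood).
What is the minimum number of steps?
5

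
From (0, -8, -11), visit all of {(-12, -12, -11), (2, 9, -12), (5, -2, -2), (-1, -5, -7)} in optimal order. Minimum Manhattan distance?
76
(one optimal route: (0, -8, -11) → (-12, -12, -11) → (-1, -5, -7) → (5, -2, -2) → (2, 9, -12))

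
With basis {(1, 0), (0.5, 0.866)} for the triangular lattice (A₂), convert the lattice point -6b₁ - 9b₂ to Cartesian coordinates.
(-10.5, -7.794)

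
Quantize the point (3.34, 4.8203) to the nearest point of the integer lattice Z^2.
(3, 5)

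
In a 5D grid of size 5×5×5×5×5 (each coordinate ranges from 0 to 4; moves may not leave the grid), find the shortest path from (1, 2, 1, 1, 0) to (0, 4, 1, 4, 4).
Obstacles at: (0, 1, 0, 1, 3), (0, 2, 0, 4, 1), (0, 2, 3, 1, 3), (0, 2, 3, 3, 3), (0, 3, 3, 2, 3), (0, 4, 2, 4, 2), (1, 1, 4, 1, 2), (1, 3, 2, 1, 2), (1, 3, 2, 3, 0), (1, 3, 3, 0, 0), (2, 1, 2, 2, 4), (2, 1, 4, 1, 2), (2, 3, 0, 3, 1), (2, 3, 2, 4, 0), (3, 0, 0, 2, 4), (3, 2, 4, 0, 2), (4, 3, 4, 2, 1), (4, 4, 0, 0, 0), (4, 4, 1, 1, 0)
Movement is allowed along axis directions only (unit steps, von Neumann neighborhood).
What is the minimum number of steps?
10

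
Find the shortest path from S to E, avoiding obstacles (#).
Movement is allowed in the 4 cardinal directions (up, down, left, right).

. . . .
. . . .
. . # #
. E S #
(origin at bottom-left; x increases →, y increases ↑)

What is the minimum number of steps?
1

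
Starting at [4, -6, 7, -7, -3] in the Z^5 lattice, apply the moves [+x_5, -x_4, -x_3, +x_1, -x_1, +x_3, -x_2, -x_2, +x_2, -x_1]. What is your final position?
(3, -7, 7, -8, -2)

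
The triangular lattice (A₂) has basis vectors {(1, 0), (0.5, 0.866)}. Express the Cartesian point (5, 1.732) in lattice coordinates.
4b₁ + 2b₂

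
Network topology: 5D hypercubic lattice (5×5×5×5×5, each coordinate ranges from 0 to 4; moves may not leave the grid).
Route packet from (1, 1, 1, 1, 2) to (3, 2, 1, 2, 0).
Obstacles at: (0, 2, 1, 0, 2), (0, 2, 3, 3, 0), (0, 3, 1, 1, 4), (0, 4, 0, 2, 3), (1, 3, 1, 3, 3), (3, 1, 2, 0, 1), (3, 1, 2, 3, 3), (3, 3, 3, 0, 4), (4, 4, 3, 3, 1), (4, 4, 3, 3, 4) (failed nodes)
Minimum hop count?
6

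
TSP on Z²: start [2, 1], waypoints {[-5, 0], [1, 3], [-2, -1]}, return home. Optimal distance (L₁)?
22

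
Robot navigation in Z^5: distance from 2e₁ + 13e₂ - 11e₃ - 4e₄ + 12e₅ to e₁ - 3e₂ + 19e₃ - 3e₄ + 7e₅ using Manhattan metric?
53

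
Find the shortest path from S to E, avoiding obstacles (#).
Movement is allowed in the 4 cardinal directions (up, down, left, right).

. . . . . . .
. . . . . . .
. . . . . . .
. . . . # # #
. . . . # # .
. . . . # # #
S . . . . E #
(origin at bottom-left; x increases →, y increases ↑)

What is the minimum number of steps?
5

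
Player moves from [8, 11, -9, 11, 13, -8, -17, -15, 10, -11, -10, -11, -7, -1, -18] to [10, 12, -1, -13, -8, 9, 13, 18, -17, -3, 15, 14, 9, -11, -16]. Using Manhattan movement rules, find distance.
249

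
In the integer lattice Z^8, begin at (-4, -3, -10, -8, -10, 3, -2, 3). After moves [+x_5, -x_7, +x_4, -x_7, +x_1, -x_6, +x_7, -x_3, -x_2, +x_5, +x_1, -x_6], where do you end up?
(-2, -4, -11, -7, -8, 1, -3, 3)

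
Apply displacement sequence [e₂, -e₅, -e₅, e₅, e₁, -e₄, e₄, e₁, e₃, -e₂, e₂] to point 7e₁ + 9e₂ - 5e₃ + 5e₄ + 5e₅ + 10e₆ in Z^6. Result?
(9, 10, -4, 5, 4, 10)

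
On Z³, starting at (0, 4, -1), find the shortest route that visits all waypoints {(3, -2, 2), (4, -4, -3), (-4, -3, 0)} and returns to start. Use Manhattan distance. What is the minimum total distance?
44
(one optimal route: (0, 4, -1) → (3, -2, 2) → (4, -4, -3) → (-4, -3, 0) → (0, 4, -1))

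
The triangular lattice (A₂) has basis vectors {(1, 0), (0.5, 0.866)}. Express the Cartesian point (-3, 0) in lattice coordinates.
-3b₁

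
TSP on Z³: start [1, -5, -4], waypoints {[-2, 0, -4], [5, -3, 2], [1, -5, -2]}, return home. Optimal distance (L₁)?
36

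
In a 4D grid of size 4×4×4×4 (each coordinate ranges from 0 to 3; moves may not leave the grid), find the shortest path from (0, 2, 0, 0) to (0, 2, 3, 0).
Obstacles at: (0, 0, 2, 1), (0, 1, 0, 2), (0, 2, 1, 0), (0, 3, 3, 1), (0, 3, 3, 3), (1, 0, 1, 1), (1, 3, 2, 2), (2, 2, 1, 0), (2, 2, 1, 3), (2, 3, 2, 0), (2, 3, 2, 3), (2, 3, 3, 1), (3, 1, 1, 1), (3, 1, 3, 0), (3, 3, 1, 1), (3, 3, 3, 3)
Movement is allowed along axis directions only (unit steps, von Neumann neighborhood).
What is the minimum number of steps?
5
(one shortest path: (0, 2, 0, 0) → (1, 2, 0, 0) → (1, 2, 1, 0) → (1, 2, 2, 0) → (0, 2, 2, 0) → (0, 2, 3, 0))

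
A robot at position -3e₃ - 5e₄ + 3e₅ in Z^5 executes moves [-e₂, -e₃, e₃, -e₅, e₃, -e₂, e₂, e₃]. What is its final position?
(0, -1, -1, -5, 2)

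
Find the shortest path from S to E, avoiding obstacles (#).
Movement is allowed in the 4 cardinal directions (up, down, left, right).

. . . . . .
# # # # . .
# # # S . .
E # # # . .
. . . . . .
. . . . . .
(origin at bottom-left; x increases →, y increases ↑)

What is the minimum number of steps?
8
(one shortest path: (3, 3) → (4, 3) → (4, 2) → (4, 1) → (3, 1) → (2, 1) → (1, 1) → (0, 1) → (0, 2))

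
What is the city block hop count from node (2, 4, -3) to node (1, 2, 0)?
6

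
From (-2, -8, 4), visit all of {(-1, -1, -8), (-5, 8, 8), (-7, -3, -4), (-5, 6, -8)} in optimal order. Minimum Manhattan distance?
59
(one optimal route: (-2, -8, 4) → (-7, -3, -4) → (-1, -1, -8) → (-5, 6, -8) → (-5, 8, 8))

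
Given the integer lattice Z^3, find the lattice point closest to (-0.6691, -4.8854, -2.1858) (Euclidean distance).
(-1, -5, -2)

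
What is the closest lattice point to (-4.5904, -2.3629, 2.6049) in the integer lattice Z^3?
(-5, -2, 3)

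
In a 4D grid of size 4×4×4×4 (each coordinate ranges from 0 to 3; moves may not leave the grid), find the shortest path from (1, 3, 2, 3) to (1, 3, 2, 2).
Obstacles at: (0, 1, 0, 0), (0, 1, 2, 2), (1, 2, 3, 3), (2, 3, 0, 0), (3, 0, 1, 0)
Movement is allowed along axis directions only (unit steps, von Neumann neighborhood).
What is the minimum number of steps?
1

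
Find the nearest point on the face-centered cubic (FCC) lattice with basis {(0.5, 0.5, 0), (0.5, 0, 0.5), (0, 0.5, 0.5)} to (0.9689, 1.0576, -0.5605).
(1, 1, -1)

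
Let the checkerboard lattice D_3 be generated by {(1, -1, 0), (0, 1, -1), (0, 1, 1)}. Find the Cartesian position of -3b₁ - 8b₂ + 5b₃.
(-3, 0, 13)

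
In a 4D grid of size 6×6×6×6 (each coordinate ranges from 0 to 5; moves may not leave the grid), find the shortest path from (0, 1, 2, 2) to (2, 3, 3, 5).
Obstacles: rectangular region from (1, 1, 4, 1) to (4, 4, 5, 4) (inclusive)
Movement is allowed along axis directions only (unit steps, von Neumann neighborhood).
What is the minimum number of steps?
8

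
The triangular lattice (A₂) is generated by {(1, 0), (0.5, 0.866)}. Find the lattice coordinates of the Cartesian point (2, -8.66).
7b₁ - 10b₂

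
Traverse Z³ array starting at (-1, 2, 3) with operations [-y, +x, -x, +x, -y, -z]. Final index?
(0, 0, 2)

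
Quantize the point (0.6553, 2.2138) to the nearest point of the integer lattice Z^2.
(1, 2)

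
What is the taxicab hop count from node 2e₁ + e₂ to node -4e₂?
7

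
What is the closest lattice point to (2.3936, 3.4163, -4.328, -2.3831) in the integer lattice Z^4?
(2, 3, -4, -2)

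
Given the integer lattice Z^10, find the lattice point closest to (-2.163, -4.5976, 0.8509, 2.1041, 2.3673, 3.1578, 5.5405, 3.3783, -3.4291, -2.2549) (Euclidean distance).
(-2, -5, 1, 2, 2, 3, 6, 3, -3, -2)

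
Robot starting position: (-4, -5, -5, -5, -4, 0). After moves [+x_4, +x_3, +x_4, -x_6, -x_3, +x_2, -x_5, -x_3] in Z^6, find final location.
(-4, -4, -6, -3, -5, -1)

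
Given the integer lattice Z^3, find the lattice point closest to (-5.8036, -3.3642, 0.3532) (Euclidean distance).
(-6, -3, 0)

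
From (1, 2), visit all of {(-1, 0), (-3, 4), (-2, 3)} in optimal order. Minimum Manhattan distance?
10
(one optimal route: (1, 2) → (-1, 0) → (-2, 3) → (-3, 4))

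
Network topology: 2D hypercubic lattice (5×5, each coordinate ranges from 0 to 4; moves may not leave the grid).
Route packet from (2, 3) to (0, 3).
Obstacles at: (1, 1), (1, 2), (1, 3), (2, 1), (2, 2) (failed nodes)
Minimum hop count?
4
(one shortest path: (2, 3) → (2, 4) → (1, 4) → (0, 4) → (0, 3))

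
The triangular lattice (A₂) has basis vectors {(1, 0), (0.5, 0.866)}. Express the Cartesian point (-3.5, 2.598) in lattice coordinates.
-5b₁ + 3b₂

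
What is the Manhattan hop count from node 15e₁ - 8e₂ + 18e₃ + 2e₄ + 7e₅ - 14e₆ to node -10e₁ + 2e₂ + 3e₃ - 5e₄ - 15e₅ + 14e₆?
107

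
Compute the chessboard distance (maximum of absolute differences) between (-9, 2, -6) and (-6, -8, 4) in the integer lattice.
10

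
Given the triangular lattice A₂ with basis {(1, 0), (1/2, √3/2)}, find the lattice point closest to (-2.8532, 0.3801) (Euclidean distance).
(-3, 0)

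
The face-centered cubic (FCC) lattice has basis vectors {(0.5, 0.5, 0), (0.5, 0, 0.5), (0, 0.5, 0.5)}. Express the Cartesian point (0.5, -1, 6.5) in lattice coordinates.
-7b₁ + 8b₂ + 5b₃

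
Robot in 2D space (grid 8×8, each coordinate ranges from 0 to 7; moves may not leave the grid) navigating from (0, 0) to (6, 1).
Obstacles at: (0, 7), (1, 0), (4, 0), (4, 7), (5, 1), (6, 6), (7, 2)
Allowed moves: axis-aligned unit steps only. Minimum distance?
9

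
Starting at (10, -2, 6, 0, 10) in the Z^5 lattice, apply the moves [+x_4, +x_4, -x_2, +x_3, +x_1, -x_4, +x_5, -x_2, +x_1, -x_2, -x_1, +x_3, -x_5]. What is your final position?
(11, -5, 8, 1, 10)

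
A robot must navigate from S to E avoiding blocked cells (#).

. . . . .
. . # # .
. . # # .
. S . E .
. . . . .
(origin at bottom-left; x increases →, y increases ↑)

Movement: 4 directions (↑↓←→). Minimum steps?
2
(one shortest path: (1, 1) → (2, 1) → (3, 1))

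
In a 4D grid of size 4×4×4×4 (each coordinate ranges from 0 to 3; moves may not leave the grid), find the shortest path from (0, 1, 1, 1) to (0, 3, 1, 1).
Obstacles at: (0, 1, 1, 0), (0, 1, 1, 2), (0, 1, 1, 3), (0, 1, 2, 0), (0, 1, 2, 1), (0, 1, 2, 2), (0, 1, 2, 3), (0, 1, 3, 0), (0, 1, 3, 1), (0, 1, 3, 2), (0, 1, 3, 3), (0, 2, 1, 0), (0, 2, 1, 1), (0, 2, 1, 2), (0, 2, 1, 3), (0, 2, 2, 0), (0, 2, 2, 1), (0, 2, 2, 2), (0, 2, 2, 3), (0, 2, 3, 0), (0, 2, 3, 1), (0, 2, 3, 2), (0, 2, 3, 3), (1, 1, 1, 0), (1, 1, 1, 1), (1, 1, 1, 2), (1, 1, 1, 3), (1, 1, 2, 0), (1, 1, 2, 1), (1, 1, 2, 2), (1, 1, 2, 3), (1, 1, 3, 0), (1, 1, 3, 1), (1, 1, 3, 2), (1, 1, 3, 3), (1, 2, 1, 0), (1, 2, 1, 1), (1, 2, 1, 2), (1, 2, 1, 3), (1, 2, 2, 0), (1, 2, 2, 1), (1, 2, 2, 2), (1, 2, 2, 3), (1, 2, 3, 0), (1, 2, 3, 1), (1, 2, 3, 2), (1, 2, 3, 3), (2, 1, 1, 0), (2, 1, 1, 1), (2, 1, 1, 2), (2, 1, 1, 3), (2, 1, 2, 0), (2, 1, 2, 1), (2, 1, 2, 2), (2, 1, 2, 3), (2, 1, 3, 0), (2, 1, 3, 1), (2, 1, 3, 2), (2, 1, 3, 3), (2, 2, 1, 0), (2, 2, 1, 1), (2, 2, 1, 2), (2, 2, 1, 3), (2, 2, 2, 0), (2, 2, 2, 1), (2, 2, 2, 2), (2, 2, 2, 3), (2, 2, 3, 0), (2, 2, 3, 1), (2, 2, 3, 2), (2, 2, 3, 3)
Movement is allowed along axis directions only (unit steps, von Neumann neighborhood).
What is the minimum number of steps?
4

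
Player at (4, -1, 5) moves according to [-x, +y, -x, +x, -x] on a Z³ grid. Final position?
(2, 0, 5)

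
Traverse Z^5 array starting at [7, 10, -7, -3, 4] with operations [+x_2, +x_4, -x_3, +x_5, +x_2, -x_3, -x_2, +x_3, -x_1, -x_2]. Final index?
(6, 10, -8, -2, 5)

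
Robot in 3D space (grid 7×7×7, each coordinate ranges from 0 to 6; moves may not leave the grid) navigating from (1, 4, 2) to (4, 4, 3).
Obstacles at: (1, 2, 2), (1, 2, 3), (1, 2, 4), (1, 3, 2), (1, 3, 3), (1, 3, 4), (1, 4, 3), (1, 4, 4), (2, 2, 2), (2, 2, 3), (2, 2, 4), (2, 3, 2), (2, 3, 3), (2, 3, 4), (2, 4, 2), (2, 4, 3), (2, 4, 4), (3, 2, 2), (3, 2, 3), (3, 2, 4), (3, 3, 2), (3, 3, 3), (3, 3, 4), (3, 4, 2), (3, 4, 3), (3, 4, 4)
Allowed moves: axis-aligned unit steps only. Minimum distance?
6
(one shortest path: (1, 4, 2) → (1, 5, 2) → (2, 5, 2) → (3, 5, 2) → (4, 5, 2) → (4, 4, 2) → (4, 4, 3))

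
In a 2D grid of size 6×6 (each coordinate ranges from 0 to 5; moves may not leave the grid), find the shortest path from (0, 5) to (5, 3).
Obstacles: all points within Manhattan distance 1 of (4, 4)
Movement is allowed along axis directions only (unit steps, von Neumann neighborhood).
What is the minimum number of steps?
9
(one shortest path: (0, 5) → (1, 5) → (2, 5) → (2, 4) → (2, 3) → (3, 3) → (3, 2) → (4, 2) → (5, 2) → (5, 3))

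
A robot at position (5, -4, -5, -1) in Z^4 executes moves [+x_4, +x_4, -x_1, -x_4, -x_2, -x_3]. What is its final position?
(4, -5, -6, 0)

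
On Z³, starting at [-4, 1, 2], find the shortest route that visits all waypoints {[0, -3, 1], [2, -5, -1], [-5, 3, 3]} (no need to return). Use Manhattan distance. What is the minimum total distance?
23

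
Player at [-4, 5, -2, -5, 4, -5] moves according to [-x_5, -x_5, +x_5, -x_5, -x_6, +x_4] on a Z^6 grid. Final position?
(-4, 5, -2, -4, 2, -6)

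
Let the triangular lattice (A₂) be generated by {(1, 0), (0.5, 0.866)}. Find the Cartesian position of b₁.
(1, 0)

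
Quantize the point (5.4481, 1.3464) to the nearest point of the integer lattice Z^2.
(5, 1)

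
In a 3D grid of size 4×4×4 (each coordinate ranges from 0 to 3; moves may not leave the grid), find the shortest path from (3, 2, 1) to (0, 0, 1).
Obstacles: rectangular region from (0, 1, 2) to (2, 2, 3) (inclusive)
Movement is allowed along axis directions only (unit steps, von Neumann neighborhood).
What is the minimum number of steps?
5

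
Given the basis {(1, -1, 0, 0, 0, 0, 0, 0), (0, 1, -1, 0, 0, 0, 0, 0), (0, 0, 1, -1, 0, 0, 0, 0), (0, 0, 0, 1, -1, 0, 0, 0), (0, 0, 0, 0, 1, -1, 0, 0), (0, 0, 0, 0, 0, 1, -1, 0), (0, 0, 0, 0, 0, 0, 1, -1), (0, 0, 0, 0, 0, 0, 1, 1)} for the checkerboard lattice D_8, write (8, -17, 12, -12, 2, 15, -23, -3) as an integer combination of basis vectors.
8b₁ - 9b₂ + 3b₃ - 9b₄ - 7b₅ + 8b₆ - 6b₇ - 9b₈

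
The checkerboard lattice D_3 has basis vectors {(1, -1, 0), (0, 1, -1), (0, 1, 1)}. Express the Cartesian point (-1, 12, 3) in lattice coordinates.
-b₁ + 4b₂ + 7b₃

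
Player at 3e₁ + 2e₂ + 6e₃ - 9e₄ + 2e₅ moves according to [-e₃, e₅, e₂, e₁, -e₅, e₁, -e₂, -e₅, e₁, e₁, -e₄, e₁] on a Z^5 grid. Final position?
(8, 2, 5, -10, 1)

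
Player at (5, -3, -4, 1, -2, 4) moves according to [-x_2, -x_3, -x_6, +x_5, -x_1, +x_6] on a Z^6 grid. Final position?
(4, -4, -5, 1, -1, 4)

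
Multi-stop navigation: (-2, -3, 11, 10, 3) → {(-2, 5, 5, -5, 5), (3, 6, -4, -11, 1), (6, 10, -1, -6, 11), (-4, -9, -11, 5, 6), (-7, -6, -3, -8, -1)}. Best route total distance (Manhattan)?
144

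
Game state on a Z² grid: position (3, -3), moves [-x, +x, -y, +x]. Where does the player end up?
(4, -4)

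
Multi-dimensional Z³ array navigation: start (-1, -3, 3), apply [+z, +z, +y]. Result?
(-1, -2, 5)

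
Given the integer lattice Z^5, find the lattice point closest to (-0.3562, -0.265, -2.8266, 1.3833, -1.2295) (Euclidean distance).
(0, 0, -3, 1, -1)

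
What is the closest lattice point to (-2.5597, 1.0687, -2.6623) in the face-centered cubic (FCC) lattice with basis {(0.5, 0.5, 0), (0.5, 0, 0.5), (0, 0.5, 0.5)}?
(-2.5, 1, -2.5)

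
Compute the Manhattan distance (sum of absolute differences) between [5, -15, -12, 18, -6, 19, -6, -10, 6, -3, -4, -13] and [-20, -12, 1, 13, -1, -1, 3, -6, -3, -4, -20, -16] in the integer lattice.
113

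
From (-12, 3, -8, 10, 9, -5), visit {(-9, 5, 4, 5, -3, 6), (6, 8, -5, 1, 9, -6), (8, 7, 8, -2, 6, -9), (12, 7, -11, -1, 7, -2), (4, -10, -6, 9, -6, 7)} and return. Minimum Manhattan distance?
246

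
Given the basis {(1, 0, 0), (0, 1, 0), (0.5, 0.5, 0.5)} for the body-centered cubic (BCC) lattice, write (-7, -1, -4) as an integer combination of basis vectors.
-3b₁ + 3b₂ - 8b₃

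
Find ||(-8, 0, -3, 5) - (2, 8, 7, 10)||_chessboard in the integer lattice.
10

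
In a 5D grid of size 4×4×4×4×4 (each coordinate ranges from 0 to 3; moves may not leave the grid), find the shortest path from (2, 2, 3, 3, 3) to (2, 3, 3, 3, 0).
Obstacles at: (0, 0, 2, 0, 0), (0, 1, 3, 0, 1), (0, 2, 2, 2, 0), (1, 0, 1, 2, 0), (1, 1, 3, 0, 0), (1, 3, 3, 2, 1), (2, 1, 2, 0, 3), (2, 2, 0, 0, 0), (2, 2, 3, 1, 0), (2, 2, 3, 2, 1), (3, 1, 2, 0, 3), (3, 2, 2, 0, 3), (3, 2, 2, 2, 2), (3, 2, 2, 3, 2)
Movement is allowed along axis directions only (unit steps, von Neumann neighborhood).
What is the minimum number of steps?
4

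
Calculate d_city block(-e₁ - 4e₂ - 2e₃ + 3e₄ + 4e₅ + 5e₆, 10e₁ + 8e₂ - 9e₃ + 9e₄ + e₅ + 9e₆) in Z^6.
43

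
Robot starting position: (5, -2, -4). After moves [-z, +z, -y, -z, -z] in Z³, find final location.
(5, -3, -6)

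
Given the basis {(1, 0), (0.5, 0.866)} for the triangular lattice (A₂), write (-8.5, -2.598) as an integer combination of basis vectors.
-7b₁ - 3b₂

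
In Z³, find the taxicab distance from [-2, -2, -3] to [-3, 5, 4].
15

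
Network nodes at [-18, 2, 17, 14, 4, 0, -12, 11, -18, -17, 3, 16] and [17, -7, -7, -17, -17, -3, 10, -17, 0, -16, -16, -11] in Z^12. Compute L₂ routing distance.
77.3046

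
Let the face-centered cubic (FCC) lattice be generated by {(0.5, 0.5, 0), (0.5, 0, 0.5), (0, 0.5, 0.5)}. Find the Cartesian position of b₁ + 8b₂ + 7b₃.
(4.5, 4, 7.5)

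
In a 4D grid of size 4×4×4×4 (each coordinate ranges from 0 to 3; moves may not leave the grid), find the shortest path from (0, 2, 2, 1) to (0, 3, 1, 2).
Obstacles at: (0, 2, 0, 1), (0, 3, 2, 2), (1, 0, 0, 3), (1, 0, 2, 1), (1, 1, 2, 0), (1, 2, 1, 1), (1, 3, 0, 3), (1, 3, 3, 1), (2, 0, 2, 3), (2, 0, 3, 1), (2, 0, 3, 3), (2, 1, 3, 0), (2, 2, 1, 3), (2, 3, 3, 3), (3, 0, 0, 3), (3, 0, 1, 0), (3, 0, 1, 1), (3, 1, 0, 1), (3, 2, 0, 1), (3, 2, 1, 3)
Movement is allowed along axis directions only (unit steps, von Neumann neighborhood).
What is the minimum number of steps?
3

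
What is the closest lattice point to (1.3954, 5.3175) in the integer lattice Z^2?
(1, 5)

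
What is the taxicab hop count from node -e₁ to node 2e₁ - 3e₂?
6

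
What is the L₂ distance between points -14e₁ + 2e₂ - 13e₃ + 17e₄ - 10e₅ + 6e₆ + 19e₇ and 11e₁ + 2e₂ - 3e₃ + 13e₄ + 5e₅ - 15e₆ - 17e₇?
51.9904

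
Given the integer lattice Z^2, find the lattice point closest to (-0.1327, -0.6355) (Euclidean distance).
(0, -1)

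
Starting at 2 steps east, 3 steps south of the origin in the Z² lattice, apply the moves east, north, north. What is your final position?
(3, -1)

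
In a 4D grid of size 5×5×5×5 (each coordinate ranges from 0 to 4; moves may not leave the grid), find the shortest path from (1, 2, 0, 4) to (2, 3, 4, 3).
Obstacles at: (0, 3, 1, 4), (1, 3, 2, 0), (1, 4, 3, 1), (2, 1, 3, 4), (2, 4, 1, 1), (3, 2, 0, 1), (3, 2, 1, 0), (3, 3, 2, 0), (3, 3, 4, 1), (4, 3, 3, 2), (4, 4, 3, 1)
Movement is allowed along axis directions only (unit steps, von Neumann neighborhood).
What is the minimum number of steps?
7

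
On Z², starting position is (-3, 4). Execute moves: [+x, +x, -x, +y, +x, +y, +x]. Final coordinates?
(0, 6)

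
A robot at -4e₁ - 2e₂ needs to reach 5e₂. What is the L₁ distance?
11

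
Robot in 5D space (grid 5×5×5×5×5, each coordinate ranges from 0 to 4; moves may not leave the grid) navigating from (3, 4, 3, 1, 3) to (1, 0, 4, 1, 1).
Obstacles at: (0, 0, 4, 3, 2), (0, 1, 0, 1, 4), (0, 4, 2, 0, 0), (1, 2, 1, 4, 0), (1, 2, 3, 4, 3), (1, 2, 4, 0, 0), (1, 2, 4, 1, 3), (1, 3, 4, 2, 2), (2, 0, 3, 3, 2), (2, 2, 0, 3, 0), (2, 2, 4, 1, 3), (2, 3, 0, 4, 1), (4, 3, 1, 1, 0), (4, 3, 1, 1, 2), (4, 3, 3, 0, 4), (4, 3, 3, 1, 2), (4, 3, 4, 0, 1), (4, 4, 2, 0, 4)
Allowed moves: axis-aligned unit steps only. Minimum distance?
9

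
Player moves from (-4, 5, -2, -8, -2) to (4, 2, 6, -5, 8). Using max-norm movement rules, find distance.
10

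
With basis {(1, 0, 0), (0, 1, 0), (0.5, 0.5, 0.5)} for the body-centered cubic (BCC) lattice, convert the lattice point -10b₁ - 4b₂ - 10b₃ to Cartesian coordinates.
(-15, -9, -5)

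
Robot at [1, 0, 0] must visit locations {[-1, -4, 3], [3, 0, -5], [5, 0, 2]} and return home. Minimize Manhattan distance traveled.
36
(one optimal route: (1, 0, 0) → (-1, -4, 3) → (5, 0, 2) → (3, 0, -5) → (1, 0, 0))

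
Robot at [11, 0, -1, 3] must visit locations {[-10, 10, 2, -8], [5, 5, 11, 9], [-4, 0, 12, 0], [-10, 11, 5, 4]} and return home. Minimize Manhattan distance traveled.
142
(one optimal route: (11, 0, -1, 3) → (-10, 10, 2, -8) → (-10, 11, 5, 4) → (-4, 0, 12, 0) → (5, 5, 11, 9) → (11, 0, -1, 3))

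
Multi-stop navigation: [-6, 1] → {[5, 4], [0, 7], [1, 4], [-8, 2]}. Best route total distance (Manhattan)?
24
(one optimal route: (-6, 1) → (-8, 2) → (0, 7) → (1, 4) → (5, 4))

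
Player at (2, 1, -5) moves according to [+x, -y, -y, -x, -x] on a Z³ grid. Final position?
(1, -1, -5)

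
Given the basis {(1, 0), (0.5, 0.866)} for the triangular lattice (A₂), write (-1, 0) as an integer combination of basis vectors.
-b₁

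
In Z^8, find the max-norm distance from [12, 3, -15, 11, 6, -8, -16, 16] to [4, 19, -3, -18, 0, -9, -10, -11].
29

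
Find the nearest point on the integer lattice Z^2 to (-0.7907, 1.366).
(-1, 1)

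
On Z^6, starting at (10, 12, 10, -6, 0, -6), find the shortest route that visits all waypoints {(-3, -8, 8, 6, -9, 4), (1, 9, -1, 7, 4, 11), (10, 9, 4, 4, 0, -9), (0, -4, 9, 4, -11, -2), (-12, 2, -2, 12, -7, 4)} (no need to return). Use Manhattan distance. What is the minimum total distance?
162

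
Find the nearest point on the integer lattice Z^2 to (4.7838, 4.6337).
(5, 5)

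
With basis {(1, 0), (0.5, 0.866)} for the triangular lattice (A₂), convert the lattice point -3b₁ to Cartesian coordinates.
(-3, 0)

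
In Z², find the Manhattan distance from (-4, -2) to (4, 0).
10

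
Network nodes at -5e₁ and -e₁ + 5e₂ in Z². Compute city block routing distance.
9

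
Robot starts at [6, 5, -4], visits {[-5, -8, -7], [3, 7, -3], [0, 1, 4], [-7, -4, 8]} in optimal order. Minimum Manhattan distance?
59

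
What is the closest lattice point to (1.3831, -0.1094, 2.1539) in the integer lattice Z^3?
(1, 0, 2)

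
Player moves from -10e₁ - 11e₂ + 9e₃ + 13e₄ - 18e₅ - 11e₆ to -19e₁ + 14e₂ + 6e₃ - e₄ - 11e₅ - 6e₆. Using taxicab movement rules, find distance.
63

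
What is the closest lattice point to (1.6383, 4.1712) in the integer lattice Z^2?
(2, 4)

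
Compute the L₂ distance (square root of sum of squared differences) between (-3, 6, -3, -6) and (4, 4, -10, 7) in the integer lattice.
16.4621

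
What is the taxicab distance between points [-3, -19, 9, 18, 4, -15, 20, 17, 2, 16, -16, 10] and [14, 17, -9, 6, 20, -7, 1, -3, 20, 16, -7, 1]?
182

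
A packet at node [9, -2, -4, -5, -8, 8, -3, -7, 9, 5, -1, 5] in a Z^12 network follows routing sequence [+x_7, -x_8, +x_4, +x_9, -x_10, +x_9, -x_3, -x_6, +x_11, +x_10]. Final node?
(9, -2, -5, -4, -8, 7, -2, -8, 11, 5, 0, 5)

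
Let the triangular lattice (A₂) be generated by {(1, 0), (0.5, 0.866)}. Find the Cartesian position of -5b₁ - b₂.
(-5.5, -0.866)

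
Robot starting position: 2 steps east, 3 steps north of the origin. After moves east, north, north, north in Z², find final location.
(3, 6)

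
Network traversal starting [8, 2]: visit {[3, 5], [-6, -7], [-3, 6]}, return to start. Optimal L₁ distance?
54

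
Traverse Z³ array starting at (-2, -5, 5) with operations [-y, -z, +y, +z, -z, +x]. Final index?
(-1, -5, 4)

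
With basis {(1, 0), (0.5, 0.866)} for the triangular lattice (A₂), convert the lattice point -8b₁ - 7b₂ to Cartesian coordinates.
(-11.5, -6.062)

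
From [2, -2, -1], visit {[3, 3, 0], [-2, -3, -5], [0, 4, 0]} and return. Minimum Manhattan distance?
34
(one optimal route: (2, -2, -1) → (3, 3, 0) → (0, 4, 0) → (-2, -3, -5) → (2, -2, -1))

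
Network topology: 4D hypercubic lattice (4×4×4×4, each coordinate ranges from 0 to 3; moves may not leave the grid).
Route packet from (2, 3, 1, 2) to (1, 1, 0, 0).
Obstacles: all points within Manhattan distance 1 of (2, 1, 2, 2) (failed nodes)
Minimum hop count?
6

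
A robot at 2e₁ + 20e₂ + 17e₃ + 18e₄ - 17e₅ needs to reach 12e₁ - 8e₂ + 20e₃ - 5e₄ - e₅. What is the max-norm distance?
28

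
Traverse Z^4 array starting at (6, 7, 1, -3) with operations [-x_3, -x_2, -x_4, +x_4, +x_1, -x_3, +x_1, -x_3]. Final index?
(8, 6, -2, -3)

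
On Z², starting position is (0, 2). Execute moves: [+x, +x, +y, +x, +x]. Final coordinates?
(4, 3)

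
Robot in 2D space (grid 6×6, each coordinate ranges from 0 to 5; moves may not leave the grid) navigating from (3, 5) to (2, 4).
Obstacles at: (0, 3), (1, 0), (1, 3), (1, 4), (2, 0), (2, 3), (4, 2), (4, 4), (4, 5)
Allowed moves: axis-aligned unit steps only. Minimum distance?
2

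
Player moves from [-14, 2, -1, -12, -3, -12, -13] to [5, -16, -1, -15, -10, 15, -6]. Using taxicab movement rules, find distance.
81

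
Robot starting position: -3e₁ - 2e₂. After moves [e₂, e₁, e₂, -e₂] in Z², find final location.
(-2, -1)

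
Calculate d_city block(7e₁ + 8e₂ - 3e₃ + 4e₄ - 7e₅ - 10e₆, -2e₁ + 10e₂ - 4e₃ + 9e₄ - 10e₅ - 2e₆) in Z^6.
28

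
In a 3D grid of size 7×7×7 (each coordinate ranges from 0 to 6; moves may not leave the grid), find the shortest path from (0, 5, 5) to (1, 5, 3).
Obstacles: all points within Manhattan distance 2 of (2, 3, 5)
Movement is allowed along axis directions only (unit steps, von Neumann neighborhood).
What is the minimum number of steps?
3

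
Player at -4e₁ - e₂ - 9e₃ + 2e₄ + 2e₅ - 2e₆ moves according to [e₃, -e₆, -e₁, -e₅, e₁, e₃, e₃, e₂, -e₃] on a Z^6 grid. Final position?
(-4, 0, -7, 2, 1, -3)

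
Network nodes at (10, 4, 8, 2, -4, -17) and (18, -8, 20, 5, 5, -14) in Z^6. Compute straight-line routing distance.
21.2368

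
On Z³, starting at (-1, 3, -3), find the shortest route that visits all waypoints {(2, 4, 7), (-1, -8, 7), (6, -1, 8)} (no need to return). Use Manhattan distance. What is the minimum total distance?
39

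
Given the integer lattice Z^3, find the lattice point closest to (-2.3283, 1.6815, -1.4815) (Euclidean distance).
(-2, 2, -1)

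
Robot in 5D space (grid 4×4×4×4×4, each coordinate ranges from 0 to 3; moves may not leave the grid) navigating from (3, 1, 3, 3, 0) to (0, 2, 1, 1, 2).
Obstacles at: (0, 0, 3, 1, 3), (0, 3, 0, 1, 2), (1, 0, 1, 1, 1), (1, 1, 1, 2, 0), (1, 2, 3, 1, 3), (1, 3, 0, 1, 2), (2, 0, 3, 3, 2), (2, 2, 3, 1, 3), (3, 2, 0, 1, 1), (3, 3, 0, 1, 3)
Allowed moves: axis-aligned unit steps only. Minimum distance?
10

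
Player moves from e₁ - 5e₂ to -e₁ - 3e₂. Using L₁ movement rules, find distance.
4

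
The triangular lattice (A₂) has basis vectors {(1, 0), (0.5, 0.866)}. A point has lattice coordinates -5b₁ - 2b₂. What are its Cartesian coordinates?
(-6, -1.732)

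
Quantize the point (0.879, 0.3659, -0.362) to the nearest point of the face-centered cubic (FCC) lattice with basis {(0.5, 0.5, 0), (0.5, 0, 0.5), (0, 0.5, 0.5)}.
(1, 0.5, -0.5)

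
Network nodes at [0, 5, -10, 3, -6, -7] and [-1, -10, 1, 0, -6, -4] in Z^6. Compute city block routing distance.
33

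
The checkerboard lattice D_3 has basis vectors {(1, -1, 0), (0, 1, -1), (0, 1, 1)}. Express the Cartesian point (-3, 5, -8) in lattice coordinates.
-3b₁ + 5b₂ - 3b₃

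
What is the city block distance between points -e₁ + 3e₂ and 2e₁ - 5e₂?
11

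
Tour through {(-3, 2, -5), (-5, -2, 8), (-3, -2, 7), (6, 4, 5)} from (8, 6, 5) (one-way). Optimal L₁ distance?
43
(one optimal route: (8, 6, 5) → (6, 4, 5) → (-5, -2, 8) → (-3, -2, 7) → (-3, 2, -5))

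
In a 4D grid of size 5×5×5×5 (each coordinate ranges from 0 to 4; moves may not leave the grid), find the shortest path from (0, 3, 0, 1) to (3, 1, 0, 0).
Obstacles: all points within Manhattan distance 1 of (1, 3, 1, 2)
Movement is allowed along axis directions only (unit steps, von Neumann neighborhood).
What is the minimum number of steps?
6
(one shortest path: (0, 3, 0, 1) → (1, 3, 0, 1) → (2, 3, 0, 1) → (3, 3, 0, 1) → (3, 2, 0, 1) → (3, 1, 0, 1) → (3, 1, 0, 0))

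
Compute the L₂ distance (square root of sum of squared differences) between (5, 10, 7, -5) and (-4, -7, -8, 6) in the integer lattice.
26.7582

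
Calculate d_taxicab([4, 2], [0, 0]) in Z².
6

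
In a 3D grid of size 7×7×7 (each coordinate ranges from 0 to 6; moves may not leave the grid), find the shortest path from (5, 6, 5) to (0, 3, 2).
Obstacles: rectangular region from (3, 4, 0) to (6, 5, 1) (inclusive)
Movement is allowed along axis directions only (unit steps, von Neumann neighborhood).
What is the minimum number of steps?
11
(one shortest path: (5, 6, 5) → (4, 6, 5) → (3, 6, 5) → (2, 6, 5) → (1, 6, 5) → (0, 6, 5) → (0, 5, 5) → (0, 4, 5) → (0, 3, 5) → (0, 3, 4) → (0, 3, 3) → (0, 3, 2))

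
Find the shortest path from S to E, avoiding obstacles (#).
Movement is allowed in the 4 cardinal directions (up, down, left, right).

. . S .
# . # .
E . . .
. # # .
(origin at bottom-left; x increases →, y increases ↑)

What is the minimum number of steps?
4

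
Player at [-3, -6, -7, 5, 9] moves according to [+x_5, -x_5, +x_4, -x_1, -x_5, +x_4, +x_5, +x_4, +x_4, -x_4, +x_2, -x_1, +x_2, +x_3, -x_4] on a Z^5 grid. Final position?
(-5, -4, -6, 7, 9)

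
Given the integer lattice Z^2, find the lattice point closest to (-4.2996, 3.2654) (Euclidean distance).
(-4, 3)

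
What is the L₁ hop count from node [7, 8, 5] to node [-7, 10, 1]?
20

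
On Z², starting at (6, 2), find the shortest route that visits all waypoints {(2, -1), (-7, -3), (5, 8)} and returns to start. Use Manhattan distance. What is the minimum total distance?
48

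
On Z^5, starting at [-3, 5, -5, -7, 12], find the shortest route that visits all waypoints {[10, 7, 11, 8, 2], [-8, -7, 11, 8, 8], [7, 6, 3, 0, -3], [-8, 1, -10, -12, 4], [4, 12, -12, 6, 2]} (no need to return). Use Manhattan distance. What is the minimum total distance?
170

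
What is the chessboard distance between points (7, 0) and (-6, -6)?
13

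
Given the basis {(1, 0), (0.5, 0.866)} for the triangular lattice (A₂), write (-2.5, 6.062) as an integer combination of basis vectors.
-6b₁ + 7b₂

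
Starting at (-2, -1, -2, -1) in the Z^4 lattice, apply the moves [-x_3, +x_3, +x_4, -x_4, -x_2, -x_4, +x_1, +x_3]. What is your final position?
(-1, -2, -1, -2)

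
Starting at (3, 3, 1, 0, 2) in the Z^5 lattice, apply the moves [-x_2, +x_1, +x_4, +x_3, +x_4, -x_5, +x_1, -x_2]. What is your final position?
(5, 1, 2, 2, 1)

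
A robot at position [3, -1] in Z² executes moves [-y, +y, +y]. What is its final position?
(3, 0)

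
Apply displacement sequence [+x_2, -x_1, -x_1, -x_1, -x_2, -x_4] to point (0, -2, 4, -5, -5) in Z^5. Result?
(-3, -2, 4, -6, -5)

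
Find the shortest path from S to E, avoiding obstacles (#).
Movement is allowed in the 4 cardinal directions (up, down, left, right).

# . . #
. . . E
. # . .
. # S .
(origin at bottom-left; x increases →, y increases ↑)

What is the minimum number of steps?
3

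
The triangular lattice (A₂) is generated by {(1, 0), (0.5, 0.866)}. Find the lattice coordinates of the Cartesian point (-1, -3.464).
b₁ - 4b₂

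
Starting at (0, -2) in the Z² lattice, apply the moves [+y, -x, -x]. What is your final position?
(-2, -1)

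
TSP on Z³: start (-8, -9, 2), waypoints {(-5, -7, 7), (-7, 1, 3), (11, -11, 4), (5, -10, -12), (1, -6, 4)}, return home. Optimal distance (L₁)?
102
(one optimal route: (-8, -9, 2) → (-7, 1, 3) → (-5, -7, 7) → (1, -6, 4) → (11, -11, 4) → (5, -10, -12) → (-8, -9, 2))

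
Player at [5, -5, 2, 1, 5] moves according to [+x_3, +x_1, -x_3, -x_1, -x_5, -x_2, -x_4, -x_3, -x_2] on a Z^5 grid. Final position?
(5, -7, 1, 0, 4)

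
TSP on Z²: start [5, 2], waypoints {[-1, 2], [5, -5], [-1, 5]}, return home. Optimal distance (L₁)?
32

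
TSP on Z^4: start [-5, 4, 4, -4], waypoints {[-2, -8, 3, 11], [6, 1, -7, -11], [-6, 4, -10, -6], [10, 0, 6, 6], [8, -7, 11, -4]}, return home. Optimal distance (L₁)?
158
(one optimal route: (-5, 4, 4, -4) → (-2, -8, 3, 11) → (10, 0, 6, 6) → (8, -7, 11, -4) → (6, 1, -7, -11) → (-6, 4, -10, -6) → (-5, 4, 4, -4))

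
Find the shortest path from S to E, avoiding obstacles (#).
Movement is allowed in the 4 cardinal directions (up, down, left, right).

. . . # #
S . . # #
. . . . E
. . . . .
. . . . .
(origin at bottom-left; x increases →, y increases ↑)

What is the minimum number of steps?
5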